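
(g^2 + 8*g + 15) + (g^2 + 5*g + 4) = 2*g^2 + 13*g + 19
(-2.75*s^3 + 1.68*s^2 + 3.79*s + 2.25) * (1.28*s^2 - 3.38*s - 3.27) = -3.52*s^5 + 11.4454*s^4 + 8.1653*s^3 - 15.4238*s^2 - 19.9983*s - 7.3575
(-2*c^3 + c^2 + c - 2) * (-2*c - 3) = 4*c^4 + 4*c^3 - 5*c^2 + c + 6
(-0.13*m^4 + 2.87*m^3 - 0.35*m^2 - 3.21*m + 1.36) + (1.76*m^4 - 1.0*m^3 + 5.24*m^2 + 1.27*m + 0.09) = 1.63*m^4 + 1.87*m^3 + 4.89*m^2 - 1.94*m + 1.45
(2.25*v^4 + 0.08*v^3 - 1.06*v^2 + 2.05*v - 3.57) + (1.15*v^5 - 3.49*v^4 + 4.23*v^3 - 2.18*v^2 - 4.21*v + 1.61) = 1.15*v^5 - 1.24*v^4 + 4.31*v^3 - 3.24*v^2 - 2.16*v - 1.96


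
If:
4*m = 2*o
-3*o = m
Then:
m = 0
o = 0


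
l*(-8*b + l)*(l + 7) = -8*b*l^2 - 56*b*l + l^3 + 7*l^2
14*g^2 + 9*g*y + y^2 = (2*g + y)*(7*g + y)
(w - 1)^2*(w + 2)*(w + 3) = w^4 + 3*w^3 - 3*w^2 - 7*w + 6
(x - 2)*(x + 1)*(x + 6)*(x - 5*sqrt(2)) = x^4 - 5*sqrt(2)*x^3 + 5*x^3 - 25*sqrt(2)*x^2 - 8*x^2 - 12*x + 40*sqrt(2)*x + 60*sqrt(2)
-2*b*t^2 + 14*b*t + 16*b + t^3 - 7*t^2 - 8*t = (-2*b + t)*(t - 8)*(t + 1)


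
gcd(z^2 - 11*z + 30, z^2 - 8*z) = 1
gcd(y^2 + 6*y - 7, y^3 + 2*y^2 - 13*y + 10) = y - 1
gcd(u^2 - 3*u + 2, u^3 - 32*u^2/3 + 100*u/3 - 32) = u - 2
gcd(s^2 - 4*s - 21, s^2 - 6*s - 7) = s - 7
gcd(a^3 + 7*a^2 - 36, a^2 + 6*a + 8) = 1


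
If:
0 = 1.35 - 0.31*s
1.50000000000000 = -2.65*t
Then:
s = 4.35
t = -0.57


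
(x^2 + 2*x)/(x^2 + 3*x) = (x + 2)/(x + 3)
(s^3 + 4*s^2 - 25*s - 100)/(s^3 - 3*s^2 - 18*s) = (-s^3 - 4*s^2 + 25*s + 100)/(s*(-s^2 + 3*s + 18))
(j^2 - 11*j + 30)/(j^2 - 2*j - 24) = (j - 5)/(j + 4)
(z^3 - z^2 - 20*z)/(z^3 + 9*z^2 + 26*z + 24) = z*(z - 5)/(z^2 + 5*z + 6)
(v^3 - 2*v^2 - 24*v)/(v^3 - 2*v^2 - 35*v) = (-v^2 + 2*v + 24)/(-v^2 + 2*v + 35)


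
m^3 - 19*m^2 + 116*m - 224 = (m - 8)*(m - 7)*(m - 4)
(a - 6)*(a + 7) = a^2 + a - 42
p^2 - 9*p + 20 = (p - 5)*(p - 4)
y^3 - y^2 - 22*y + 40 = (y - 4)*(y - 2)*(y + 5)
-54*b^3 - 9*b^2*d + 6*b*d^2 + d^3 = (-3*b + d)*(3*b + d)*(6*b + d)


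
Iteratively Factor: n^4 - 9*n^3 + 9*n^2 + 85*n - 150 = (n + 3)*(n^3 - 12*n^2 + 45*n - 50) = (n - 2)*(n + 3)*(n^2 - 10*n + 25) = (n - 5)*(n - 2)*(n + 3)*(n - 5)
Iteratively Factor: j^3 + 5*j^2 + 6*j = (j + 3)*(j^2 + 2*j) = (j + 2)*(j + 3)*(j)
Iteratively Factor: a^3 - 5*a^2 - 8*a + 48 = (a - 4)*(a^2 - a - 12) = (a - 4)*(a + 3)*(a - 4)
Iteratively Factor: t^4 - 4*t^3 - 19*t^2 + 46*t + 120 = (t - 5)*(t^3 + t^2 - 14*t - 24) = (t - 5)*(t + 2)*(t^2 - t - 12) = (t - 5)*(t - 4)*(t + 2)*(t + 3)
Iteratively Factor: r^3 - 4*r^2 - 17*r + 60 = (r - 3)*(r^2 - r - 20) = (r - 5)*(r - 3)*(r + 4)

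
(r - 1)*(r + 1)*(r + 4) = r^3 + 4*r^2 - r - 4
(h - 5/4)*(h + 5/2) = h^2 + 5*h/4 - 25/8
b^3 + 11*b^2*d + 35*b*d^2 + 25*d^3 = (b + d)*(b + 5*d)^2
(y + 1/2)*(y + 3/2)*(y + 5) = y^3 + 7*y^2 + 43*y/4 + 15/4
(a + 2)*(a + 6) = a^2 + 8*a + 12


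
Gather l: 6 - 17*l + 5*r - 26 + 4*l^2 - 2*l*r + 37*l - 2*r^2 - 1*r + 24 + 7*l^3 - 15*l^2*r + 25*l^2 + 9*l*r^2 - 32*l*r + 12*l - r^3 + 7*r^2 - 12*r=7*l^3 + l^2*(29 - 15*r) + l*(9*r^2 - 34*r + 32) - r^3 + 5*r^2 - 8*r + 4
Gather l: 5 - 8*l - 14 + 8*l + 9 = 0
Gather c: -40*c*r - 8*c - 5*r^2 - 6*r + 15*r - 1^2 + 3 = c*(-40*r - 8) - 5*r^2 + 9*r + 2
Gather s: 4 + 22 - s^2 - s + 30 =-s^2 - s + 56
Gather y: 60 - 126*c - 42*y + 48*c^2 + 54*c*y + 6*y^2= 48*c^2 - 126*c + 6*y^2 + y*(54*c - 42) + 60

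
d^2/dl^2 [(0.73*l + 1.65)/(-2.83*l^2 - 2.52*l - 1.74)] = (-(0.73*l + 1.65)*(5.66*l + 2.52)*(11.32*l + 5.04) + (12.3954*l + 13.0182)*(2.83*l^2 + 2.52*l + 1.74))/(2.83*l^2 + 2.52*l + 1.74)^3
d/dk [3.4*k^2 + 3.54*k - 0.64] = 6.8*k + 3.54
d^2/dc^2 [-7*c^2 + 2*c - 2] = -14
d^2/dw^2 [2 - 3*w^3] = -18*w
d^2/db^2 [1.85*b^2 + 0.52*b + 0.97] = 3.70000000000000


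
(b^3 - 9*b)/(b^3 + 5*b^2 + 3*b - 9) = b*(b - 3)/(b^2 + 2*b - 3)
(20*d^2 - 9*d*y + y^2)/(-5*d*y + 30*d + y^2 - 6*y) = (-4*d + y)/(y - 6)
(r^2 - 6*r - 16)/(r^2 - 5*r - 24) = (r + 2)/(r + 3)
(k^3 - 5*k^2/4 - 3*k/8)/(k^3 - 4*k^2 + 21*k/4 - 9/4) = k*(4*k + 1)/(2*(2*k^2 - 5*k + 3))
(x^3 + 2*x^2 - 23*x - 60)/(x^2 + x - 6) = (x^2 - x - 20)/(x - 2)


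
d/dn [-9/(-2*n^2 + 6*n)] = 9*(3 - 2*n)/(2*n^2*(n - 3)^2)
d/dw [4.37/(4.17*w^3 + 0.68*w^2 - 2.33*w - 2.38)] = (-54.6687*w^2 - 5.9432*w + 10.1821)/(4.17*w^3 + 0.68*w^2 - 2.33*w - 2.38)^2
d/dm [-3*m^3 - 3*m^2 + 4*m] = -9*m^2 - 6*m + 4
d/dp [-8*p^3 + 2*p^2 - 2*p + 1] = -24*p^2 + 4*p - 2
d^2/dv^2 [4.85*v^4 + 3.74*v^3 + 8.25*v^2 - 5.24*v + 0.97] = 58.2*v^2 + 22.44*v + 16.5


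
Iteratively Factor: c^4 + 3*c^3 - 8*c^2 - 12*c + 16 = (c - 2)*(c^3 + 5*c^2 + 2*c - 8) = (c - 2)*(c + 2)*(c^2 + 3*c - 4) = (c - 2)*(c + 2)*(c + 4)*(c - 1)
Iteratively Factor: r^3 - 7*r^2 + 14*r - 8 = (r - 2)*(r^2 - 5*r + 4) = (r - 4)*(r - 2)*(r - 1)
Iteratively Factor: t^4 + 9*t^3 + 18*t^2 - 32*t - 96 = (t + 4)*(t^3 + 5*t^2 - 2*t - 24) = (t + 4)^2*(t^2 + t - 6) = (t - 2)*(t + 4)^2*(t + 3)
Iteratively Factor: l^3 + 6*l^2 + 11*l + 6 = (l + 3)*(l^2 + 3*l + 2) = (l + 1)*(l + 3)*(l + 2)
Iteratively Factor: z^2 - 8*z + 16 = (z - 4)*(z - 4)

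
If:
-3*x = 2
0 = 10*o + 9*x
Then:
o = 3/5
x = -2/3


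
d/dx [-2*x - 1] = -2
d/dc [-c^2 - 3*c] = -2*c - 3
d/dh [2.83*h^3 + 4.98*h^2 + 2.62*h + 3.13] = 8.49*h^2 + 9.96*h + 2.62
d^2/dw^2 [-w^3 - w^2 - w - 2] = -6*w - 2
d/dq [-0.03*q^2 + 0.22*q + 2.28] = 0.22 - 0.06*q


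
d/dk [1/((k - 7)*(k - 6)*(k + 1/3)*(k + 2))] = 6*(-6*k^3 + 48*k^2 - 37*k - 134)/(9*k^8 - 192*k^7 + 1246*k^6 - 760*k^5 - 15279*k^4 + 14456*k^3 + 78040*k^2 + 45024*k + 7056)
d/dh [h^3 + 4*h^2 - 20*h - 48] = 3*h^2 + 8*h - 20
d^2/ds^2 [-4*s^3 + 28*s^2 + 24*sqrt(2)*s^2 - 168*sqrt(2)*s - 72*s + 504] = -24*s + 56 + 48*sqrt(2)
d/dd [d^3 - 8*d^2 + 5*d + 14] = 3*d^2 - 16*d + 5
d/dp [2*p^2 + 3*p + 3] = 4*p + 3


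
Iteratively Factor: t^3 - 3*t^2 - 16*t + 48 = (t - 3)*(t^2 - 16) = (t - 4)*(t - 3)*(t + 4)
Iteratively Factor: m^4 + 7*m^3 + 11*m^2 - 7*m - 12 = (m + 4)*(m^3 + 3*m^2 - m - 3) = (m - 1)*(m + 4)*(m^2 + 4*m + 3) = (m - 1)*(m + 1)*(m + 4)*(m + 3)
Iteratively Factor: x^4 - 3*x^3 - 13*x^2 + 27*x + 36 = (x - 3)*(x^3 - 13*x - 12) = (x - 4)*(x - 3)*(x^2 + 4*x + 3) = (x - 4)*(x - 3)*(x + 1)*(x + 3)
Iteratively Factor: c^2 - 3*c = (c - 3)*(c)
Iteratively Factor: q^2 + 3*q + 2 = (q + 1)*(q + 2)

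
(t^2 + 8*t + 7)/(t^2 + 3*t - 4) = (t^2 + 8*t + 7)/(t^2 + 3*t - 4)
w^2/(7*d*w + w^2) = w/(7*d + w)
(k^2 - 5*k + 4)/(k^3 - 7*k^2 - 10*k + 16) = (k - 4)/(k^2 - 6*k - 16)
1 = 1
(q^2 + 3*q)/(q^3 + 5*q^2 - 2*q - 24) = q/(q^2 + 2*q - 8)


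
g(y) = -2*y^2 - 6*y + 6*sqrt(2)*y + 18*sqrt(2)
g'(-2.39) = 12.05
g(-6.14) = -65.20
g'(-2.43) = 12.21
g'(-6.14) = 27.05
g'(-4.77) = 21.57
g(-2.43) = 7.61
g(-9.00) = -158.91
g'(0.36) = 1.05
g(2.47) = 19.39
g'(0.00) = 2.49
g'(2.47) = -7.39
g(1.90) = 22.96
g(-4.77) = -31.90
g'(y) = -4*y - 6 + 6*sqrt(2)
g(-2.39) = 8.09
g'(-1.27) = 7.57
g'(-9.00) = 38.49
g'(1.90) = -5.11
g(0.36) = 26.09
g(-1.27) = 19.07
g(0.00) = 25.46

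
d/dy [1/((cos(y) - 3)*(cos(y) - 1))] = 2*(cos(y) - 2)*sin(y)/((cos(y) - 3)^2*(cos(y) - 1)^2)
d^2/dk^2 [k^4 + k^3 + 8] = 6*k*(2*k + 1)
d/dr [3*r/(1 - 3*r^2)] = 3*(3*r^2 + 1)/(3*r^2 - 1)^2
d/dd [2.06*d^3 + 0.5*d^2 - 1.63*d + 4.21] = 6.18*d^2 + 1.0*d - 1.63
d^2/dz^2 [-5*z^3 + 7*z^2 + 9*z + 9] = 14 - 30*z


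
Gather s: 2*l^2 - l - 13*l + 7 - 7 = 2*l^2 - 14*l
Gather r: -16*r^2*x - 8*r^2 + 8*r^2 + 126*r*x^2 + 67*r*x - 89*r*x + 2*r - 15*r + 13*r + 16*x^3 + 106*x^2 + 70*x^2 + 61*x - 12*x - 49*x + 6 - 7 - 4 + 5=-16*r^2*x + r*(126*x^2 - 22*x) + 16*x^3 + 176*x^2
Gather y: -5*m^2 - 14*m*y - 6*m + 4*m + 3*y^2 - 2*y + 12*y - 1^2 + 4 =-5*m^2 - 2*m + 3*y^2 + y*(10 - 14*m) + 3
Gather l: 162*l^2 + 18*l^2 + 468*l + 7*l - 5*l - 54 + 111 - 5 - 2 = 180*l^2 + 470*l + 50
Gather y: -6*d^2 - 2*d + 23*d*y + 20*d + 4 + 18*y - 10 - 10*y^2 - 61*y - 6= -6*d^2 + 18*d - 10*y^2 + y*(23*d - 43) - 12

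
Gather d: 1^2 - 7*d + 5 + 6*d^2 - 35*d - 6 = 6*d^2 - 42*d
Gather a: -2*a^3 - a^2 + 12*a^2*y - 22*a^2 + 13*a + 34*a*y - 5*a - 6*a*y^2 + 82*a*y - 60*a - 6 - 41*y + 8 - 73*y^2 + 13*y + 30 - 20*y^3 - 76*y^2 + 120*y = -2*a^3 + a^2*(12*y - 23) + a*(-6*y^2 + 116*y - 52) - 20*y^3 - 149*y^2 + 92*y + 32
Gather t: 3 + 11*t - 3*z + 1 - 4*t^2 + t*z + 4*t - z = -4*t^2 + t*(z + 15) - 4*z + 4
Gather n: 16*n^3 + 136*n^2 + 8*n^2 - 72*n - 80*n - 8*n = 16*n^3 + 144*n^2 - 160*n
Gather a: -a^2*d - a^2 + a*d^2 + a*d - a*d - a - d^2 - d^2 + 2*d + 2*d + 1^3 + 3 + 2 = a^2*(-d - 1) + a*(d^2 - 1) - 2*d^2 + 4*d + 6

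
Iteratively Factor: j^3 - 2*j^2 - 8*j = (j)*(j^2 - 2*j - 8) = j*(j - 4)*(j + 2)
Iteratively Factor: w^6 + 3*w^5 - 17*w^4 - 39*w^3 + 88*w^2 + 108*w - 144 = (w + 3)*(w^5 - 17*w^3 + 12*w^2 + 52*w - 48) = (w + 2)*(w + 3)*(w^4 - 2*w^3 - 13*w^2 + 38*w - 24) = (w - 2)*(w + 2)*(w + 3)*(w^3 - 13*w + 12) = (w - 2)*(w - 1)*(w + 2)*(w + 3)*(w^2 + w - 12) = (w - 3)*(w - 2)*(w - 1)*(w + 2)*(w + 3)*(w + 4)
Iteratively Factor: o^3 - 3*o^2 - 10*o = (o + 2)*(o^2 - 5*o) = o*(o + 2)*(o - 5)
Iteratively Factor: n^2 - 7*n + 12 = (n - 3)*(n - 4)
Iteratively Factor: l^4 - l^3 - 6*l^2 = (l)*(l^3 - l^2 - 6*l) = l*(l - 3)*(l^2 + 2*l) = l^2*(l - 3)*(l + 2)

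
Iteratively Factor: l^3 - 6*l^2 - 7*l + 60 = (l - 4)*(l^2 - 2*l - 15) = (l - 4)*(l + 3)*(l - 5)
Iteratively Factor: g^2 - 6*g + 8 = (g - 4)*(g - 2)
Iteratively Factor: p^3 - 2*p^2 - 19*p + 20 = (p - 5)*(p^2 + 3*p - 4) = (p - 5)*(p + 4)*(p - 1)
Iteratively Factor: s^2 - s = (s)*(s - 1)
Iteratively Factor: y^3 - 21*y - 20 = (y - 5)*(y^2 + 5*y + 4) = (y - 5)*(y + 4)*(y + 1)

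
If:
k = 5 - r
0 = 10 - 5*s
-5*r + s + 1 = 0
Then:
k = 22/5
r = 3/5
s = 2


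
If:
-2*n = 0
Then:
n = 0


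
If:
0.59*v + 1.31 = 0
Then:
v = -2.22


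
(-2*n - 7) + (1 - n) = -3*n - 6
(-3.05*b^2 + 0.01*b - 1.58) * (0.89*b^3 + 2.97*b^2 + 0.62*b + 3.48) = -2.7145*b^5 - 9.0496*b^4 - 3.2675*b^3 - 15.3004*b^2 - 0.9448*b - 5.4984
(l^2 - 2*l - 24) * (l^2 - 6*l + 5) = l^4 - 8*l^3 - 7*l^2 + 134*l - 120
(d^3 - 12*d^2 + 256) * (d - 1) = d^4 - 13*d^3 + 12*d^2 + 256*d - 256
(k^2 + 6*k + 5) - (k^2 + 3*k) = 3*k + 5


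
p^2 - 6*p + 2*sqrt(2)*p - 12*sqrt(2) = (p - 6)*(p + 2*sqrt(2))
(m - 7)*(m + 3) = m^2 - 4*m - 21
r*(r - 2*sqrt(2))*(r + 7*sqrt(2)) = r^3 + 5*sqrt(2)*r^2 - 28*r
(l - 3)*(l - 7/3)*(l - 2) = l^3 - 22*l^2/3 + 53*l/3 - 14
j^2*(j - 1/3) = j^3 - j^2/3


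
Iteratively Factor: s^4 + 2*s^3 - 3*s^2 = (s - 1)*(s^3 + 3*s^2) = (s - 1)*(s + 3)*(s^2) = s*(s - 1)*(s + 3)*(s)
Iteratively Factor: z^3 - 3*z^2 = (z - 3)*(z^2) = z*(z - 3)*(z)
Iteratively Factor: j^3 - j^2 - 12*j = (j)*(j^2 - j - 12) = j*(j + 3)*(j - 4)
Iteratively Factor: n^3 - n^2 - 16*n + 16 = (n - 1)*(n^2 - 16) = (n - 1)*(n + 4)*(n - 4)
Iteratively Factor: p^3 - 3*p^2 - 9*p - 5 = (p + 1)*(p^2 - 4*p - 5) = (p + 1)^2*(p - 5)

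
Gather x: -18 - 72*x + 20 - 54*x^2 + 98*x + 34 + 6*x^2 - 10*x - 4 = -48*x^2 + 16*x + 32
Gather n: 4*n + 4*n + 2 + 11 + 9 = 8*n + 22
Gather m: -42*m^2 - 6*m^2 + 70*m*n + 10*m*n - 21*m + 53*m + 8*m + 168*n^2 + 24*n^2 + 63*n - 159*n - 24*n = -48*m^2 + m*(80*n + 40) + 192*n^2 - 120*n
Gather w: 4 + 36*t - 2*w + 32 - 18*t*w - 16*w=36*t + w*(-18*t - 18) + 36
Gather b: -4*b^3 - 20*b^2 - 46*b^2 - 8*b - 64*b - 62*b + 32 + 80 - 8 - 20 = -4*b^3 - 66*b^2 - 134*b + 84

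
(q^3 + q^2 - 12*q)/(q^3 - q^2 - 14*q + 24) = q/(q - 2)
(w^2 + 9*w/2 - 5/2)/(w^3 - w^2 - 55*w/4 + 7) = 2*(w + 5)/(2*w^2 - w - 28)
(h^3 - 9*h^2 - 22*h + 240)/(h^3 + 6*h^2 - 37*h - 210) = (h - 8)/(h + 7)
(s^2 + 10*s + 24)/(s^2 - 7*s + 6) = (s^2 + 10*s + 24)/(s^2 - 7*s + 6)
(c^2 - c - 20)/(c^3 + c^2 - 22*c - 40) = 1/(c + 2)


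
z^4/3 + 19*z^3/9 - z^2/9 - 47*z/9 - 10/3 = (z/3 + 1/3)*(z - 5/3)*(z + 1)*(z + 6)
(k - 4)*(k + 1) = k^2 - 3*k - 4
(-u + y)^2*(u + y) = u^3 - u^2*y - u*y^2 + y^3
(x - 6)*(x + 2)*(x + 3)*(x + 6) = x^4 + 5*x^3 - 30*x^2 - 180*x - 216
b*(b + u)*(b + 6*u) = b^3 + 7*b^2*u + 6*b*u^2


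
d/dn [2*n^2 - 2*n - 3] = 4*n - 2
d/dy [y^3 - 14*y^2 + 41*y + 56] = 3*y^2 - 28*y + 41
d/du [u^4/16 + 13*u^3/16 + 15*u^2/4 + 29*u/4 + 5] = u^3/4 + 39*u^2/16 + 15*u/2 + 29/4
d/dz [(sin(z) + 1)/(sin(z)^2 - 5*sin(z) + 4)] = (-2*sin(z) + cos(z)^2 + 8)*cos(z)/(sin(z)^2 - 5*sin(z) + 4)^2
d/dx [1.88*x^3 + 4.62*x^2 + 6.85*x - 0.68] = 5.64*x^2 + 9.24*x + 6.85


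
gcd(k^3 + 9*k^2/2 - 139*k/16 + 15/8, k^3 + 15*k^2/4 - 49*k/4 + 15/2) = k^2 + 19*k/4 - 15/2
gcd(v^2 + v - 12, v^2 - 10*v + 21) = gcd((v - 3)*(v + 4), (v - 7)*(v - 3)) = v - 3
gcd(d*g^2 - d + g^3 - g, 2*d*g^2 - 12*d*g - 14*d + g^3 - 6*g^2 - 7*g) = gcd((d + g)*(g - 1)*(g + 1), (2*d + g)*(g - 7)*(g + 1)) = g + 1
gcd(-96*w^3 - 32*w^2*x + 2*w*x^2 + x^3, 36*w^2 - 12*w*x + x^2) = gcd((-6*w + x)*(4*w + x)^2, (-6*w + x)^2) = -6*w + x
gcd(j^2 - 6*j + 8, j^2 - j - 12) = j - 4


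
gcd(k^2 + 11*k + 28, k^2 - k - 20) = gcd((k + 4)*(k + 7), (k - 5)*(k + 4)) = k + 4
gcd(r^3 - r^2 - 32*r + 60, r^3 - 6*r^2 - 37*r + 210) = r^2 + r - 30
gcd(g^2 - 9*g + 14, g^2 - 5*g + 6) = g - 2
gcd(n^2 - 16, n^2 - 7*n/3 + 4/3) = 1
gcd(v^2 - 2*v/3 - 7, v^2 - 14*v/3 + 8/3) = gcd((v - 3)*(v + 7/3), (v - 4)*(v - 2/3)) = 1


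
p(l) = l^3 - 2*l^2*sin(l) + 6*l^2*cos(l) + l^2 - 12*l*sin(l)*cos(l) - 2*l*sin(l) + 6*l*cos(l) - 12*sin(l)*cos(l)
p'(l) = -6*l^2*sin(l) - 2*l^2*cos(l) + 3*l^2 + 12*l*sin(l)^2 - 10*l*sin(l) - 12*l*cos(l)^2 + 10*l*cos(l) + 2*l + 12*sin(l)^2 - 12*sin(l)*cos(l) - 2*sin(l) - 12*cos(l)^2 + 6*cos(l)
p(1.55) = -1.92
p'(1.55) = 9.07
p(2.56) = -12.76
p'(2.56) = -38.86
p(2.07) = -0.77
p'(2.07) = -9.19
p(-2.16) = -3.17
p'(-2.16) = 19.64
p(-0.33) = 1.14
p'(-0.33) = -0.87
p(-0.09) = 0.48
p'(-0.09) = -4.66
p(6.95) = 529.80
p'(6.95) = -109.49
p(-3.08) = -55.78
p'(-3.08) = 91.75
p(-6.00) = -7.84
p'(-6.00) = -21.72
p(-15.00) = -3751.09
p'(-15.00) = 1897.89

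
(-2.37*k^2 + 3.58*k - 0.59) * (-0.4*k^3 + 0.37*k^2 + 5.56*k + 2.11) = 0.948*k^5 - 2.3089*k^4 - 11.6166*k^3 + 14.6858*k^2 + 4.2734*k - 1.2449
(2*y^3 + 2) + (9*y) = 2*y^3 + 9*y + 2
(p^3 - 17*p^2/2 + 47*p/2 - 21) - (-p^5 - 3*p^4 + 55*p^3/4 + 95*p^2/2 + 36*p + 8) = p^5 + 3*p^4 - 51*p^3/4 - 56*p^2 - 25*p/2 - 29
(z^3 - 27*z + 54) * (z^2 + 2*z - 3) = z^5 + 2*z^4 - 30*z^3 + 189*z - 162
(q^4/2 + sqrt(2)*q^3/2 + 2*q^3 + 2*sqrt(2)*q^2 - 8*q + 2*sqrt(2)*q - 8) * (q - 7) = q^5/2 - 3*q^4/2 + sqrt(2)*q^4/2 - 14*q^3 - 3*sqrt(2)*q^3/2 - 12*sqrt(2)*q^2 - 8*q^2 - 14*sqrt(2)*q + 48*q + 56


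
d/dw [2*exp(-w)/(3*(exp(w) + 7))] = 2*(-2*exp(w) - 7)*exp(-w)/(3*(exp(2*w) + 14*exp(w) + 49))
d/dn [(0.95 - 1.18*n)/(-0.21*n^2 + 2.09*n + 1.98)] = (-0.2478*n^2 + 0.399*n - 4.3219)/(0.0441*n^4 - 0.8778*n^3 + 3.5365*n^2 + 8.2764*n + 3.9204)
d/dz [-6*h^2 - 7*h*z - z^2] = -7*h - 2*z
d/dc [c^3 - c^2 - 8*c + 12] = 3*c^2 - 2*c - 8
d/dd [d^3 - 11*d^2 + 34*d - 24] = 3*d^2 - 22*d + 34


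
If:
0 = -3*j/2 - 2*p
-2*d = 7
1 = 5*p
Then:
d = -7/2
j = -4/15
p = 1/5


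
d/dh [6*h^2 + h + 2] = 12*h + 1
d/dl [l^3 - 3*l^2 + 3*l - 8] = 3*l^2 - 6*l + 3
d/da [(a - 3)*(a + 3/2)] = 2*a - 3/2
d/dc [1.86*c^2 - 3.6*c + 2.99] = 3.72*c - 3.6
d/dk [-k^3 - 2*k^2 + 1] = k*(-3*k - 4)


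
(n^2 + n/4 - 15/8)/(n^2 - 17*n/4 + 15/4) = (n + 3/2)/(n - 3)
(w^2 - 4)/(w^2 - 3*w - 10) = (w - 2)/(w - 5)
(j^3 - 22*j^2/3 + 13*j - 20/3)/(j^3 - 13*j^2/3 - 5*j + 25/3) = (3*j - 4)/(3*j + 5)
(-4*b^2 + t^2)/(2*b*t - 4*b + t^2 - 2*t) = (-2*b + t)/(t - 2)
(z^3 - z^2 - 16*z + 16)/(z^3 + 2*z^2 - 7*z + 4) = (z - 4)/(z - 1)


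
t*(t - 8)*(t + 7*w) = t^3 + 7*t^2*w - 8*t^2 - 56*t*w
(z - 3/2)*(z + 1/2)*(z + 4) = z^3 + 3*z^2 - 19*z/4 - 3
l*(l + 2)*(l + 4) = l^3 + 6*l^2 + 8*l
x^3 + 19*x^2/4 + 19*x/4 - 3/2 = (x - 1/4)*(x + 2)*(x + 3)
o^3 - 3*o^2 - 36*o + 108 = (o - 6)*(o - 3)*(o + 6)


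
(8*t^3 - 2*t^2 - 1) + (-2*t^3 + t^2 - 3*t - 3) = 6*t^3 - t^2 - 3*t - 4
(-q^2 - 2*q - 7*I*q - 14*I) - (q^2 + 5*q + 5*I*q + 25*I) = -2*q^2 - 7*q - 12*I*q - 39*I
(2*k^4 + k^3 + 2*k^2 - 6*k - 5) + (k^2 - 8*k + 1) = 2*k^4 + k^3 + 3*k^2 - 14*k - 4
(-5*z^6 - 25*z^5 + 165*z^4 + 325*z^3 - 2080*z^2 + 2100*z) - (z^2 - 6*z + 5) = -5*z^6 - 25*z^5 + 165*z^4 + 325*z^3 - 2081*z^2 + 2106*z - 5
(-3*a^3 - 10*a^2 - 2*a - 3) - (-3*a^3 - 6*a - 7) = -10*a^2 + 4*a + 4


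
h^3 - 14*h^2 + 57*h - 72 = (h - 8)*(h - 3)^2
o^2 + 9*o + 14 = (o + 2)*(o + 7)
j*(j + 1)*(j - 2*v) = j^3 - 2*j^2*v + j^2 - 2*j*v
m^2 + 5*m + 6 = (m + 2)*(m + 3)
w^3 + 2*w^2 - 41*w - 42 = (w - 6)*(w + 1)*(w + 7)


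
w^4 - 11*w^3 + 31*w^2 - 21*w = w*(w - 7)*(w - 3)*(w - 1)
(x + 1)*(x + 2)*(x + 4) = x^3 + 7*x^2 + 14*x + 8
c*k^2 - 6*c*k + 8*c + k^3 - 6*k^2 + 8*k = (c + k)*(k - 4)*(k - 2)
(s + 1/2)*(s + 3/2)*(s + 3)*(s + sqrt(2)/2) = s^4 + sqrt(2)*s^3/2 + 5*s^3 + 5*sqrt(2)*s^2/2 + 27*s^2/4 + 9*s/4 + 27*sqrt(2)*s/8 + 9*sqrt(2)/8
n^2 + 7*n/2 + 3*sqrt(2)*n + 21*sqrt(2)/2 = (n + 7/2)*(n + 3*sqrt(2))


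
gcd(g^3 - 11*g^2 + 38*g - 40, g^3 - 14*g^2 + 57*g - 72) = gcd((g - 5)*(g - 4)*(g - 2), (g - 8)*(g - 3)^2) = 1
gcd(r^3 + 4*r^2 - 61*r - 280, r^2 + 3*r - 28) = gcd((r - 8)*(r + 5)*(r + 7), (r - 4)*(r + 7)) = r + 7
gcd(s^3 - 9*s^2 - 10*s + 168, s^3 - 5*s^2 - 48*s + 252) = s - 6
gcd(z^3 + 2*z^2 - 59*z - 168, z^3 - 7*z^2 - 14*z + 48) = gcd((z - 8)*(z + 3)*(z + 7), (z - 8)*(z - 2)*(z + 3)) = z^2 - 5*z - 24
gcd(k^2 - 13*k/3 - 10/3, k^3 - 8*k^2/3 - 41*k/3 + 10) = k - 5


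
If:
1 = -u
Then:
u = -1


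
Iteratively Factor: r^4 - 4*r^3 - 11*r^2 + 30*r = (r + 3)*(r^3 - 7*r^2 + 10*r) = r*(r + 3)*(r^2 - 7*r + 10) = r*(r - 5)*(r + 3)*(r - 2)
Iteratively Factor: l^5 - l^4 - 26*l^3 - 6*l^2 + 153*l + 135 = (l + 1)*(l^4 - 2*l^3 - 24*l^2 + 18*l + 135) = (l - 3)*(l + 1)*(l^3 + l^2 - 21*l - 45) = (l - 5)*(l - 3)*(l + 1)*(l^2 + 6*l + 9) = (l - 5)*(l - 3)*(l + 1)*(l + 3)*(l + 3)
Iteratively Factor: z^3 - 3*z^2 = (z)*(z^2 - 3*z) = z*(z - 3)*(z)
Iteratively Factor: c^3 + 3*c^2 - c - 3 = (c + 1)*(c^2 + 2*c - 3) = (c - 1)*(c + 1)*(c + 3)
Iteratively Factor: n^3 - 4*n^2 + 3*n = (n)*(n^2 - 4*n + 3) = n*(n - 3)*(n - 1)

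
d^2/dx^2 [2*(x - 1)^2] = 4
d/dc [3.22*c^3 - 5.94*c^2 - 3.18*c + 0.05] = 9.66*c^2 - 11.88*c - 3.18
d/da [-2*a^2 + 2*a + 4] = 2 - 4*a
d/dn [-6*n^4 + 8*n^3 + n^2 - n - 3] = -24*n^3 + 24*n^2 + 2*n - 1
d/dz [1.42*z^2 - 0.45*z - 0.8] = 2.84*z - 0.45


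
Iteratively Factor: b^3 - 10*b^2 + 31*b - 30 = (b - 3)*(b^2 - 7*b + 10) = (b - 5)*(b - 3)*(b - 2)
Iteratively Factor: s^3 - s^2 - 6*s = (s + 2)*(s^2 - 3*s) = (s - 3)*(s + 2)*(s)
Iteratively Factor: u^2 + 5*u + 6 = (u + 3)*(u + 2)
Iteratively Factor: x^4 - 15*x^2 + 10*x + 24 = (x + 1)*(x^3 - x^2 - 14*x + 24) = (x - 2)*(x + 1)*(x^2 + x - 12) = (x - 3)*(x - 2)*(x + 1)*(x + 4)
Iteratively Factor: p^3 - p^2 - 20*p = (p - 5)*(p^2 + 4*p) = (p - 5)*(p + 4)*(p)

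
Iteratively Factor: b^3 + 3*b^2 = (b)*(b^2 + 3*b) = b*(b + 3)*(b)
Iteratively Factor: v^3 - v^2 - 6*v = (v + 2)*(v^2 - 3*v) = v*(v + 2)*(v - 3)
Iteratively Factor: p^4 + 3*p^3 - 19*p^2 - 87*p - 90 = (p + 3)*(p^3 - 19*p - 30) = (p + 3)^2*(p^2 - 3*p - 10) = (p + 2)*(p + 3)^2*(p - 5)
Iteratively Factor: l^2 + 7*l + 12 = (l + 3)*(l + 4)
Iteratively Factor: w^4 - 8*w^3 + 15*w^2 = (w - 5)*(w^3 - 3*w^2) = w*(w - 5)*(w^2 - 3*w) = w^2*(w - 5)*(w - 3)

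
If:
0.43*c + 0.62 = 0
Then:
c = -1.44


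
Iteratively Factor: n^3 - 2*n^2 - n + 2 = (n - 2)*(n^2 - 1) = (n - 2)*(n + 1)*(n - 1)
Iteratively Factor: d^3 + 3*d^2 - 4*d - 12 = (d + 2)*(d^2 + d - 6) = (d - 2)*(d + 2)*(d + 3)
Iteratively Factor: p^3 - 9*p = (p)*(p^2 - 9) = p*(p - 3)*(p + 3)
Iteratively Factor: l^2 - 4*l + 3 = (l - 3)*(l - 1)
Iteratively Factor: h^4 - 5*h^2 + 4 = (h + 1)*(h^3 - h^2 - 4*h + 4) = (h - 2)*(h + 1)*(h^2 + h - 2) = (h - 2)*(h - 1)*(h + 1)*(h + 2)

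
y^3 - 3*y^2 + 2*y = y*(y - 2)*(y - 1)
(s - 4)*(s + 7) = s^2 + 3*s - 28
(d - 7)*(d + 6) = d^2 - d - 42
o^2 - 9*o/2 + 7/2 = (o - 7/2)*(o - 1)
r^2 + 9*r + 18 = (r + 3)*(r + 6)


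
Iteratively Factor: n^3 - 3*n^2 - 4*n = (n)*(n^2 - 3*n - 4) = n*(n - 4)*(n + 1)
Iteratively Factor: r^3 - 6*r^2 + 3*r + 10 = (r - 2)*(r^2 - 4*r - 5) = (r - 5)*(r - 2)*(r + 1)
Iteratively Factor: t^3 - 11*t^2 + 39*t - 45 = (t - 3)*(t^2 - 8*t + 15) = (t - 5)*(t - 3)*(t - 3)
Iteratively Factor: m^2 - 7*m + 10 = (m - 2)*(m - 5)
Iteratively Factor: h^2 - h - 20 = (h - 5)*(h + 4)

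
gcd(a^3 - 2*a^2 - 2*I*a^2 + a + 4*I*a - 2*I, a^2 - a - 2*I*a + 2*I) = a^2 + a*(-1 - 2*I) + 2*I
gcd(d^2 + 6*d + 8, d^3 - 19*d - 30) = d + 2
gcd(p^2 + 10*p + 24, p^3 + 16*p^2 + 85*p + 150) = p + 6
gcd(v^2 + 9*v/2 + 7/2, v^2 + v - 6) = 1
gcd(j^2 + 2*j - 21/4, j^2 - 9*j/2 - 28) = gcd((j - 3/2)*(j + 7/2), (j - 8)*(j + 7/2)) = j + 7/2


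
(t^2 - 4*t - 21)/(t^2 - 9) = (t - 7)/(t - 3)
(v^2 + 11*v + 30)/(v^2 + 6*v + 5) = (v + 6)/(v + 1)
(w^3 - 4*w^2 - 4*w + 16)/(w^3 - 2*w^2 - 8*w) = (w - 2)/w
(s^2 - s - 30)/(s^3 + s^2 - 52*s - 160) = (s - 6)/(s^2 - 4*s - 32)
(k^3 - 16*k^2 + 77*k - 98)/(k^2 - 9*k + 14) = k - 7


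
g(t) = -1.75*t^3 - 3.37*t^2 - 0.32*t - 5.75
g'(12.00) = -837.20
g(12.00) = -3518.87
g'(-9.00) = -364.91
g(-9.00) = 999.91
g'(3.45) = -86.06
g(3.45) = -118.83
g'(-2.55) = -17.27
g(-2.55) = 2.17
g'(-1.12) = 0.64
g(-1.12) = -7.16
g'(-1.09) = 0.79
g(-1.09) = -7.14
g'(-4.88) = -92.45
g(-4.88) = 118.93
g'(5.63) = -204.67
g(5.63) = -426.66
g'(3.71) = -97.59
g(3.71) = -142.69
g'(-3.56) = -42.86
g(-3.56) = 31.64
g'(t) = -5.25*t^2 - 6.74*t - 0.32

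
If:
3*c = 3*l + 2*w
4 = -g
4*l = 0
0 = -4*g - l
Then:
No Solution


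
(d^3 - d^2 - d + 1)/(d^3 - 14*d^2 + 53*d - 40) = (d^2 - 1)/(d^2 - 13*d + 40)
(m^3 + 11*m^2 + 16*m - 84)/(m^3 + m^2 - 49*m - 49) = (m^2 + 4*m - 12)/(m^2 - 6*m - 7)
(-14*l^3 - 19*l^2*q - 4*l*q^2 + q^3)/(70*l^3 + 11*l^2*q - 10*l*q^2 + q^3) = (l + q)/(-5*l + q)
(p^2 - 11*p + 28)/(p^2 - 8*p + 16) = (p - 7)/(p - 4)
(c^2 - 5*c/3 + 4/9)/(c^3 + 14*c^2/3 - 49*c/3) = (9*c^2 - 15*c + 4)/(3*c*(3*c^2 + 14*c - 49))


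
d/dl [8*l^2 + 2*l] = 16*l + 2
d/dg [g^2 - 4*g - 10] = 2*g - 4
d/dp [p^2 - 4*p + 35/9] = 2*p - 4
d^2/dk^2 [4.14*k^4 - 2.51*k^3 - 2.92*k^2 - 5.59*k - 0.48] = 49.68*k^2 - 15.06*k - 5.84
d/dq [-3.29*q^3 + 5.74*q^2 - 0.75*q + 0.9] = -9.87*q^2 + 11.48*q - 0.75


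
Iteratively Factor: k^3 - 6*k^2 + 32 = (k - 4)*(k^2 - 2*k - 8) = (k - 4)*(k + 2)*(k - 4)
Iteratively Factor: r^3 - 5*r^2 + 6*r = (r - 2)*(r^2 - 3*r) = r*(r - 2)*(r - 3)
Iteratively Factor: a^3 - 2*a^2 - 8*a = (a - 4)*(a^2 + 2*a) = a*(a - 4)*(a + 2)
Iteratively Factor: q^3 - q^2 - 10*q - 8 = (q + 1)*(q^2 - 2*q - 8) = (q + 1)*(q + 2)*(q - 4)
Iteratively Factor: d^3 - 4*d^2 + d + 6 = (d - 2)*(d^2 - 2*d - 3) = (d - 3)*(d - 2)*(d + 1)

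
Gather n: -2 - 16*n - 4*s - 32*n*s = n*(-32*s - 16) - 4*s - 2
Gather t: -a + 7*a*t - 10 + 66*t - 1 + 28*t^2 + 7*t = -a + 28*t^2 + t*(7*a + 73) - 11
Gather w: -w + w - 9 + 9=0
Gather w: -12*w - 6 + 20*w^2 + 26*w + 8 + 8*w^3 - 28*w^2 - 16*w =8*w^3 - 8*w^2 - 2*w + 2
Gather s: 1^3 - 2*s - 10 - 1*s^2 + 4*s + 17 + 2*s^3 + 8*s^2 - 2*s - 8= 2*s^3 + 7*s^2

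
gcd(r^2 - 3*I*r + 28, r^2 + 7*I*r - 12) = r + 4*I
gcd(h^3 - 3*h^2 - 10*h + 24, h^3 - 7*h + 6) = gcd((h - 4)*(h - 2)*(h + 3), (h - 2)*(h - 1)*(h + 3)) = h^2 + h - 6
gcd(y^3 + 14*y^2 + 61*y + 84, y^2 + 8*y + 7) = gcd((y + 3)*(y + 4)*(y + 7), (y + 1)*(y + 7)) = y + 7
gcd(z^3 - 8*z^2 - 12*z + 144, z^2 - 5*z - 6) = z - 6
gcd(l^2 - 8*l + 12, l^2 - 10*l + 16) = l - 2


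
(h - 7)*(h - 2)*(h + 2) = h^3 - 7*h^2 - 4*h + 28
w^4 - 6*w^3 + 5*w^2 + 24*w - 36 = (w - 3)^2*(w - 2)*(w + 2)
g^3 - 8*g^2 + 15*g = g*(g - 5)*(g - 3)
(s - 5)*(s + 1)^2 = s^3 - 3*s^2 - 9*s - 5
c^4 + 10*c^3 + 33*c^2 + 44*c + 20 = (c + 1)*(c + 2)^2*(c + 5)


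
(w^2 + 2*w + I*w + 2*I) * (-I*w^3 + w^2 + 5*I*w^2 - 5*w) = -I*w^5 + 2*w^4 + 3*I*w^4 - 6*w^3 + 11*I*w^3 - 20*w^2 - 3*I*w^2 - 10*I*w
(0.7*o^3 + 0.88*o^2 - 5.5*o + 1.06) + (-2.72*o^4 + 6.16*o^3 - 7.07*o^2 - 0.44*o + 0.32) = -2.72*o^4 + 6.86*o^3 - 6.19*o^2 - 5.94*o + 1.38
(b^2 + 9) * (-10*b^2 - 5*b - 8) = -10*b^4 - 5*b^3 - 98*b^2 - 45*b - 72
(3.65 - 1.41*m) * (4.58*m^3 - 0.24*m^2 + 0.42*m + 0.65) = -6.4578*m^4 + 17.0554*m^3 - 1.4682*m^2 + 0.6165*m + 2.3725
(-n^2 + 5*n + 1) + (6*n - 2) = -n^2 + 11*n - 1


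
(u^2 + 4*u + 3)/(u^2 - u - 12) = (u + 1)/(u - 4)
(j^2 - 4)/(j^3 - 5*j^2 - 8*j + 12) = (j - 2)/(j^2 - 7*j + 6)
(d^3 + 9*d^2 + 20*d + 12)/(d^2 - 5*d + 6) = (d^3 + 9*d^2 + 20*d + 12)/(d^2 - 5*d + 6)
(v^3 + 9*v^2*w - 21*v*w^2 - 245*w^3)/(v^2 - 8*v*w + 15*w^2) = (v^2 + 14*v*w + 49*w^2)/(v - 3*w)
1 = 1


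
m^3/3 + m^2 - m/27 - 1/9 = (m/3 + 1)*(m - 1/3)*(m + 1/3)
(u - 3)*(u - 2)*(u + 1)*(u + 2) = u^4 - 2*u^3 - 7*u^2 + 8*u + 12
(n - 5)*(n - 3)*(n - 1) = n^3 - 9*n^2 + 23*n - 15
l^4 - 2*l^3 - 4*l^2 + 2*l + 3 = (l - 3)*(l - 1)*(l + 1)^2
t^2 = t^2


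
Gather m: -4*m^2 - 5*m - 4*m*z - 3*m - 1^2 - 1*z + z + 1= -4*m^2 + m*(-4*z - 8)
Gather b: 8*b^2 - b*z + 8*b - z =8*b^2 + b*(8 - z) - z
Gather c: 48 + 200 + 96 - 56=288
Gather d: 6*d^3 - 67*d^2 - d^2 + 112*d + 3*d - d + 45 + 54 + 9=6*d^3 - 68*d^2 + 114*d + 108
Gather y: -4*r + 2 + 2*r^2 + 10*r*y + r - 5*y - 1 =2*r^2 - 3*r + y*(10*r - 5) + 1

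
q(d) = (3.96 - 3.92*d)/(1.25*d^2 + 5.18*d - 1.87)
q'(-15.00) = 0.03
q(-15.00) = 0.31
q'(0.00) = -3.77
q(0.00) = -2.12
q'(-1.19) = 0.14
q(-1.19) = -1.38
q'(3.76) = 0.02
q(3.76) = -0.31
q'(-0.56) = -0.32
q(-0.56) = -1.41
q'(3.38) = 0.01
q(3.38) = -0.31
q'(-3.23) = 2.26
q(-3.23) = -2.99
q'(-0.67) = -0.19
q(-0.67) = -1.38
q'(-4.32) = 143.12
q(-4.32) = -22.72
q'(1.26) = -0.41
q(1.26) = -0.15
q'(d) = (3.96 - 3.92*d)*(-2.5*d - 5.18)/(1.25*d^2 + 5.18*d - 1.87)^2 - 3.92/(1.25*d^2 + 5.18*d - 1.87)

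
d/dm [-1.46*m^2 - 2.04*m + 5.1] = -2.92*m - 2.04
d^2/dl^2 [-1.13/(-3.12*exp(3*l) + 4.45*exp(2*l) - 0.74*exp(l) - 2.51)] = ((-31.7304*exp(2*l) + 20.114*exp(l) - 0.8362)*(3.12*exp(3*l) - 4.45*exp(2*l) + 0.74*exp(l) + 2.51) + 1.13*(9.36*exp(2*l) - 8.9*exp(l) + 0.74)*(18.72*exp(2*l) - 17.8*exp(l) + 1.48)*exp(l))*exp(l)/(3.12*exp(3*l) - 4.45*exp(2*l) + 0.74*exp(l) + 2.51)^3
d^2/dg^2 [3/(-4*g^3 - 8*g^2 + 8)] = 3*(-g^2*(3*g + 4)^2 + (3*g + 2)*(g^3 + 2*g^2 - 2))/(2*(g^3 + 2*g^2 - 2)^3)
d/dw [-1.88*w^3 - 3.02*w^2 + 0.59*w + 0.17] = -5.64*w^2 - 6.04*w + 0.59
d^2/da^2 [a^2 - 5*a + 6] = 2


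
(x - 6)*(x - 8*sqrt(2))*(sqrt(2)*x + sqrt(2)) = sqrt(2)*x^3 - 16*x^2 - 5*sqrt(2)*x^2 - 6*sqrt(2)*x + 80*x + 96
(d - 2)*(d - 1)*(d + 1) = d^3 - 2*d^2 - d + 2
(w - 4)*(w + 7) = w^2 + 3*w - 28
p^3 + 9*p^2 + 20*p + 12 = (p + 1)*(p + 2)*(p + 6)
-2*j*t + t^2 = t*(-2*j + t)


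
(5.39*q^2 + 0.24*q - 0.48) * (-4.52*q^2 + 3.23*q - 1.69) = -24.3628*q^4 + 16.3249*q^3 - 6.1643*q^2 - 1.956*q + 0.8112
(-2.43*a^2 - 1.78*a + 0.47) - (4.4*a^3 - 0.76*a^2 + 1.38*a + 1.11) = -4.4*a^3 - 1.67*a^2 - 3.16*a - 0.64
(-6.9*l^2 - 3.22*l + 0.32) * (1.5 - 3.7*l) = 25.53*l^3 + 1.564*l^2 - 6.014*l + 0.48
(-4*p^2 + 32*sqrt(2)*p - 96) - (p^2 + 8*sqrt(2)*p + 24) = -5*p^2 + 24*sqrt(2)*p - 120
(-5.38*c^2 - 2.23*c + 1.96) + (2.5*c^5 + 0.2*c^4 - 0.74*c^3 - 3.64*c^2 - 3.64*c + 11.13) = 2.5*c^5 + 0.2*c^4 - 0.74*c^3 - 9.02*c^2 - 5.87*c + 13.09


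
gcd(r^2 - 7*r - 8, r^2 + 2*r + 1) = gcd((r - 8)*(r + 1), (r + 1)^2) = r + 1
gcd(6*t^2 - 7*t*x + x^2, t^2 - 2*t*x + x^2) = -t + x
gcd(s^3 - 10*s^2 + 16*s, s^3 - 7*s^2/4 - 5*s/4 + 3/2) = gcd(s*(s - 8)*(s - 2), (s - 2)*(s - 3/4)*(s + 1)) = s - 2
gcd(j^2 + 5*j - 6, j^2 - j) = j - 1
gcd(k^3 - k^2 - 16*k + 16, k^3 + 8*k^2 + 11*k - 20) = k^2 + 3*k - 4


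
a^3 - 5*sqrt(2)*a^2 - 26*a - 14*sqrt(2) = (a - 7*sqrt(2))*(a + sqrt(2))^2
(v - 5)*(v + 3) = v^2 - 2*v - 15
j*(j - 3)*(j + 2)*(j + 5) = j^4 + 4*j^3 - 11*j^2 - 30*j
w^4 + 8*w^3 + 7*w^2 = w^2*(w + 1)*(w + 7)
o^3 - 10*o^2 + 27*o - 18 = (o - 6)*(o - 3)*(o - 1)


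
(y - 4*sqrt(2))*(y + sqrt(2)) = y^2 - 3*sqrt(2)*y - 8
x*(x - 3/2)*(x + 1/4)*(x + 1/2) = x^4 - 3*x^3/4 - x^2 - 3*x/16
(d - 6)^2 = d^2 - 12*d + 36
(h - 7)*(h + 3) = h^2 - 4*h - 21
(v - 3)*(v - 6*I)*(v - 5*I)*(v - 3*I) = v^4 - 3*v^3 - 14*I*v^3 - 63*v^2 + 42*I*v^2 + 189*v + 90*I*v - 270*I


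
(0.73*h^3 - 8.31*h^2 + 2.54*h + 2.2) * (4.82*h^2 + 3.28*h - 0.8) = 3.5186*h^5 - 37.6598*h^4 - 15.598*h^3 + 25.5832*h^2 + 5.184*h - 1.76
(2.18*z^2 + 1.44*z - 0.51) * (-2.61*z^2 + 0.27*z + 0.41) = -5.6898*z^4 - 3.1698*z^3 + 2.6137*z^2 + 0.4527*z - 0.2091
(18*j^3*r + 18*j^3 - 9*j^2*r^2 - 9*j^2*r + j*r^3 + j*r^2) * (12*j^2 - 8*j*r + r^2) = 216*j^5*r + 216*j^5 - 252*j^4*r^2 - 252*j^4*r + 102*j^3*r^3 + 102*j^3*r^2 - 17*j^2*r^4 - 17*j^2*r^3 + j*r^5 + j*r^4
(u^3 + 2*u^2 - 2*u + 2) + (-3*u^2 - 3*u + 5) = u^3 - u^2 - 5*u + 7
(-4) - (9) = -13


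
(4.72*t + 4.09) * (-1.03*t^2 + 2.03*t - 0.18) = -4.8616*t^3 + 5.3689*t^2 + 7.4531*t - 0.7362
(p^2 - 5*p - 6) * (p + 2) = p^3 - 3*p^2 - 16*p - 12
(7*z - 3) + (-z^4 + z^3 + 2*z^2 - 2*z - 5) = -z^4 + z^3 + 2*z^2 + 5*z - 8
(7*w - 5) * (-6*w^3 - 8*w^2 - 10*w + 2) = -42*w^4 - 26*w^3 - 30*w^2 + 64*w - 10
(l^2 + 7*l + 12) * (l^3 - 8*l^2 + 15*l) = l^5 - l^4 - 29*l^3 + 9*l^2 + 180*l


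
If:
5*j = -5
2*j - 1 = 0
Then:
No Solution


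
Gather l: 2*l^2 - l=2*l^2 - l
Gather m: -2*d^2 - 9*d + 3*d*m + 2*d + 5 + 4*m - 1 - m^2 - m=-2*d^2 - 7*d - m^2 + m*(3*d + 3) + 4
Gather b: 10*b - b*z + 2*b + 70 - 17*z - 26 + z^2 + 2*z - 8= b*(12 - z) + z^2 - 15*z + 36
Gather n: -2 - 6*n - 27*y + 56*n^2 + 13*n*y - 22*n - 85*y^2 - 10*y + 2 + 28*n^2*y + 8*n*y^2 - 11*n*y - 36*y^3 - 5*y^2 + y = n^2*(28*y + 56) + n*(8*y^2 + 2*y - 28) - 36*y^3 - 90*y^2 - 36*y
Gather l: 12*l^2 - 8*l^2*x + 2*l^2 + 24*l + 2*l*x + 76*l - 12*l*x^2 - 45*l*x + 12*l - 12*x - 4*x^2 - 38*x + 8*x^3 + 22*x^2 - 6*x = l^2*(14 - 8*x) + l*(-12*x^2 - 43*x + 112) + 8*x^3 + 18*x^2 - 56*x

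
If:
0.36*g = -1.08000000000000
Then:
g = -3.00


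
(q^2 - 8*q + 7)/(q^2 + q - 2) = (q - 7)/(q + 2)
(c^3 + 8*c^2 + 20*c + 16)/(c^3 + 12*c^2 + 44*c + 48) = (c + 2)/(c + 6)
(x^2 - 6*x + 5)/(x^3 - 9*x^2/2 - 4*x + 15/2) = 2/(2*x + 3)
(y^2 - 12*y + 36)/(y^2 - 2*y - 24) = (y - 6)/(y + 4)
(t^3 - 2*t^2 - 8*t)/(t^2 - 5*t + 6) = t*(t^2 - 2*t - 8)/(t^2 - 5*t + 6)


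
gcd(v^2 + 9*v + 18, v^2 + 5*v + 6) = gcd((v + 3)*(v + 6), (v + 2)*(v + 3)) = v + 3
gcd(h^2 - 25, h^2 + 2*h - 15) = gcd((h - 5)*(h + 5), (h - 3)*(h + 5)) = h + 5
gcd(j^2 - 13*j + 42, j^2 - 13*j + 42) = j^2 - 13*j + 42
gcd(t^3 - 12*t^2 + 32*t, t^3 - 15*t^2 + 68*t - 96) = t^2 - 12*t + 32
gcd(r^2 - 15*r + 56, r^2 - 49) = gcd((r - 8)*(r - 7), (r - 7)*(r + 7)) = r - 7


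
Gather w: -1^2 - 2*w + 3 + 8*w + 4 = 6*w + 6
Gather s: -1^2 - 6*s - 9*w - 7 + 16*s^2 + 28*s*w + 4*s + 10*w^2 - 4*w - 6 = 16*s^2 + s*(28*w - 2) + 10*w^2 - 13*w - 14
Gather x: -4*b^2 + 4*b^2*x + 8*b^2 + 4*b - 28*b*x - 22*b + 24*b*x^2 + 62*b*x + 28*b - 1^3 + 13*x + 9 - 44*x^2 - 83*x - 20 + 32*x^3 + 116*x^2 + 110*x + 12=4*b^2 + 10*b + 32*x^3 + x^2*(24*b + 72) + x*(4*b^2 + 34*b + 40)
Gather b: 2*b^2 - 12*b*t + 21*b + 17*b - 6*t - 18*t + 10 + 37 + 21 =2*b^2 + b*(38 - 12*t) - 24*t + 68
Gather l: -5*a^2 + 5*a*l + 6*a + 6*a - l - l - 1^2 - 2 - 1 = -5*a^2 + 12*a + l*(5*a - 2) - 4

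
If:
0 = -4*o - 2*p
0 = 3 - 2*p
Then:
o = -3/4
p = 3/2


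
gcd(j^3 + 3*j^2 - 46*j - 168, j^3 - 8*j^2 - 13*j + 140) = j^2 - 3*j - 28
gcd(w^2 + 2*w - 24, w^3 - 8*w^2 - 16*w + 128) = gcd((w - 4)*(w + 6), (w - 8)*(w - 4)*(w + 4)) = w - 4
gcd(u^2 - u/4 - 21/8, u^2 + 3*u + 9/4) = u + 3/2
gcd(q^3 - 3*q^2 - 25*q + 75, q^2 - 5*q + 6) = q - 3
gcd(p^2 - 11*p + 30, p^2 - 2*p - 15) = p - 5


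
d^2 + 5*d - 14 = (d - 2)*(d + 7)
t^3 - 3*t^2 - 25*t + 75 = (t - 5)*(t - 3)*(t + 5)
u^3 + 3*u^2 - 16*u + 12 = (u - 2)*(u - 1)*(u + 6)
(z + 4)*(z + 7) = z^2 + 11*z + 28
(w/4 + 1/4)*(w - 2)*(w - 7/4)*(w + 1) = w^4/4 - 7*w^3/16 - 3*w^2/4 + 13*w/16 + 7/8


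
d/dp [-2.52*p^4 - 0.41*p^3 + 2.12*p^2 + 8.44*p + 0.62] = -10.08*p^3 - 1.23*p^2 + 4.24*p + 8.44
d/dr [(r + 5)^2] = 2*r + 10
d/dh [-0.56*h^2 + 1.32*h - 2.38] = 1.32 - 1.12*h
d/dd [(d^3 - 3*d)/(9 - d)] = (-2*d^3 + 27*d^2 - 27)/(d^2 - 18*d + 81)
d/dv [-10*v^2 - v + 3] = -20*v - 1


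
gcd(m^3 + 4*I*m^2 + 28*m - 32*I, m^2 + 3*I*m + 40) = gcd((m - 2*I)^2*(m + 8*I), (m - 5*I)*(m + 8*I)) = m + 8*I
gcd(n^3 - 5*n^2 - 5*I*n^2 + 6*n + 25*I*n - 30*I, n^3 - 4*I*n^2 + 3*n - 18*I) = 1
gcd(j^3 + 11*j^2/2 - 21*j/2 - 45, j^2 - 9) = j - 3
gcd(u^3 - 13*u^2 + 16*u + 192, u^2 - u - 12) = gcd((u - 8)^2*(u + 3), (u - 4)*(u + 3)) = u + 3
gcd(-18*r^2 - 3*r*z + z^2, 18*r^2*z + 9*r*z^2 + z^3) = 3*r + z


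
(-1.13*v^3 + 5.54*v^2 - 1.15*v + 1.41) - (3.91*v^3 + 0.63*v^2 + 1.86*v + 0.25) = -5.04*v^3 + 4.91*v^2 - 3.01*v + 1.16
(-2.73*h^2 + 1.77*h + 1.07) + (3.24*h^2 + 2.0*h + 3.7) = 0.51*h^2 + 3.77*h + 4.77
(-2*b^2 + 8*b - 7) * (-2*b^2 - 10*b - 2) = 4*b^4 + 4*b^3 - 62*b^2 + 54*b + 14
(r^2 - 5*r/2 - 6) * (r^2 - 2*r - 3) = r^4 - 9*r^3/2 - 4*r^2 + 39*r/2 + 18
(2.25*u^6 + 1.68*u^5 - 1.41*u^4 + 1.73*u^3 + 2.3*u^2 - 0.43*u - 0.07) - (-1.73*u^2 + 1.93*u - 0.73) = 2.25*u^6 + 1.68*u^5 - 1.41*u^4 + 1.73*u^3 + 4.03*u^2 - 2.36*u + 0.66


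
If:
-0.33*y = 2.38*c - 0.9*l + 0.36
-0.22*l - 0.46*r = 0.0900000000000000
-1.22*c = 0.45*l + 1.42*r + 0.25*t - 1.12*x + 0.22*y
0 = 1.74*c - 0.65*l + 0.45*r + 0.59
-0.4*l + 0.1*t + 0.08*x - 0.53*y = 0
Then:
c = 0.284423483779972 - 0.578896332863188*y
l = 1.15214210155148 - 1.16419252468265*y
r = 0.556787729196051*y - 0.746676657263752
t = 0.67880209001154*y + 4.02837334914733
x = 0.725243821323247 - 0.044465235927683*y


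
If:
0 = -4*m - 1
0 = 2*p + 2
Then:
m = -1/4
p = -1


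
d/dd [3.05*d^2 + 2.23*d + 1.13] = 6.1*d + 2.23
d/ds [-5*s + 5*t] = -5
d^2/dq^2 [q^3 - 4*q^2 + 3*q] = 6*q - 8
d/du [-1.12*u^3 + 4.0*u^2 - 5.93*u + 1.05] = -3.36*u^2 + 8.0*u - 5.93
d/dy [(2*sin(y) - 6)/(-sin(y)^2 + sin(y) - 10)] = 2*(sin(y)^2 - 6*sin(y) - 7)*cos(y)/(sin(y)^2 - sin(y) + 10)^2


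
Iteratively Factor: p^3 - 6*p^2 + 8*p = (p)*(p^2 - 6*p + 8) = p*(p - 4)*(p - 2)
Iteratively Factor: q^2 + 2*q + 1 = (q + 1)*(q + 1)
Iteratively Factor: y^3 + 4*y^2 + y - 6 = (y + 3)*(y^2 + y - 2) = (y + 2)*(y + 3)*(y - 1)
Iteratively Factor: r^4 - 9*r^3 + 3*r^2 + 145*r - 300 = (r - 5)*(r^3 - 4*r^2 - 17*r + 60) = (r - 5)*(r + 4)*(r^2 - 8*r + 15) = (r - 5)^2*(r + 4)*(r - 3)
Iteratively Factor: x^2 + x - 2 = (x - 1)*(x + 2)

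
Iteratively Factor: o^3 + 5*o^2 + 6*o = (o)*(o^2 + 5*o + 6) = o*(o + 2)*(o + 3)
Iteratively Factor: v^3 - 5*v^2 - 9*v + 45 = (v + 3)*(v^2 - 8*v + 15) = (v - 3)*(v + 3)*(v - 5)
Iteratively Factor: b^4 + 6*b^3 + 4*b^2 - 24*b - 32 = (b + 2)*(b^3 + 4*b^2 - 4*b - 16) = (b - 2)*(b + 2)*(b^2 + 6*b + 8) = (b - 2)*(b + 2)^2*(b + 4)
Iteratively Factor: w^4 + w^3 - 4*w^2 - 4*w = (w + 2)*(w^3 - w^2 - 2*w) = w*(w + 2)*(w^2 - w - 2) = w*(w - 2)*(w + 2)*(w + 1)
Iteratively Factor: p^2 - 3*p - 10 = (p + 2)*(p - 5)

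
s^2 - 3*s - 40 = (s - 8)*(s + 5)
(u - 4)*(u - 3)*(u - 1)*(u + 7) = u^4 - u^3 - 37*u^2 + 121*u - 84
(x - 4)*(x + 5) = x^2 + x - 20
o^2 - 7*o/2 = o*(o - 7/2)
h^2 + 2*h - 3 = (h - 1)*(h + 3)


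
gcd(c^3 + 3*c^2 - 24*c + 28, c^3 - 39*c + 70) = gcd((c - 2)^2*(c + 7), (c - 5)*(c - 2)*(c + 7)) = c^2 + 5*c - 14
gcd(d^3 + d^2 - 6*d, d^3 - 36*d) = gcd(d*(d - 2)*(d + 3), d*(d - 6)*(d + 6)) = d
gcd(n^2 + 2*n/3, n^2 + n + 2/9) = n + 2/3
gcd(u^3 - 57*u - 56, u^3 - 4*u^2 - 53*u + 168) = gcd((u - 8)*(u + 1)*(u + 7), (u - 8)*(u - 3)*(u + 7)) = u^2 - u - 56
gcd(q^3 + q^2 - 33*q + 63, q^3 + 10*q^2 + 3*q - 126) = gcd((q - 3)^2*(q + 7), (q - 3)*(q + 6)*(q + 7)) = q^2 + 4*q - 21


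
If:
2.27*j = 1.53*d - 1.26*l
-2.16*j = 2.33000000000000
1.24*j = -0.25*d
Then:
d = 5.35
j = -1.08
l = 8.44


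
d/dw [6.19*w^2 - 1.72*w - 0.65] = 12.38*w - 1.72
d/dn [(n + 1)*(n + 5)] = 2*n + 6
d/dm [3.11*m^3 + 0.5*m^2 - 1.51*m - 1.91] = 9.33*m^2 + 1.0*m - 1.51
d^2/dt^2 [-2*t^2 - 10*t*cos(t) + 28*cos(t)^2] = 10*t*cos(t) + 112*sin(t)^2 + 20*sin(t) - 60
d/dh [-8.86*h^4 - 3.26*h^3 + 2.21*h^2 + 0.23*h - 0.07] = -35.44*h^3 - 9.78*h^2 + 4.42*h + 0.23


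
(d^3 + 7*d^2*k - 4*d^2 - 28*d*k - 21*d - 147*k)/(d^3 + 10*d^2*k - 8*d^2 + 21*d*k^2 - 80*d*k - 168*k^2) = (d^2 - 4*d - 21)/(d^2 + 3*d*k - 8*d - 24*k)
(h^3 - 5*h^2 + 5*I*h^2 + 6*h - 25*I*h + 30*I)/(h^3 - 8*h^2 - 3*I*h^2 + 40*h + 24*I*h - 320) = (h^2 - 5*h + 6)/(h^2 - 8*h*(1 + I) + 64*I)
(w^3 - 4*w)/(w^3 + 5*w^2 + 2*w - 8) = w*(w - 2)/(w^2 + 3*w - 4)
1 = 1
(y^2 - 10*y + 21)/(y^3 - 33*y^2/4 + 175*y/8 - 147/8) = 8*(y - 7)/(8*y^2 - 42*y + 49)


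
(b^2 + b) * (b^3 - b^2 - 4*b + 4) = b^5 - 5*b^3 + 4*b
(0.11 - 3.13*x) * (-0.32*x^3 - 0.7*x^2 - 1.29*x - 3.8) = 1.0016*x^4 + 2.1558*x^3 + 3.9607*x^2 + 11.7521*x - 0.418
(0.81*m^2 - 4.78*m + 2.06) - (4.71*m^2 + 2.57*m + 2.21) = -3.9*m^2 - 7.35*m - 0.15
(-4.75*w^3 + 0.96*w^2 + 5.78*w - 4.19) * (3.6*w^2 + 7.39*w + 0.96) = -17.1*w^5 - 31.6465*w^4 + 23.3424*w^3 + 28.5518*w^2 - 25.4153*w - 4.0224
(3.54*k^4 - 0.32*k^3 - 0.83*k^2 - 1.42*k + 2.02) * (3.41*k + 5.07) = 12.0714*k^5 + 16.8566*k^4 - 4.4527*k^3 - 9.0503*k^2 - 0.311199999999999*k + 10.2414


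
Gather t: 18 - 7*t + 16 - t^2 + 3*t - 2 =-t^2 - 4*t + 32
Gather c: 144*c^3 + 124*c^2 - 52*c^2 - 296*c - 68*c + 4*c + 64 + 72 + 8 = 144*c^3 + 72*c^2 - 360*c + 144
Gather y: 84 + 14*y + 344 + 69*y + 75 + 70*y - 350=153*y + 153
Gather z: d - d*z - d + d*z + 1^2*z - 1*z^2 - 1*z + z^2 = 0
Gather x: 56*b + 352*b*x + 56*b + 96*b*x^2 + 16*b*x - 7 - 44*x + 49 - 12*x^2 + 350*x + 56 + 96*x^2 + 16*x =112*b + x^2*(96*b + 84) + x*(368*b + 322) + 98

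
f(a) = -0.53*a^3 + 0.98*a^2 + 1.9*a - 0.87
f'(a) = -1.59*a^2 + 1.96*a + 1.9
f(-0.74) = -1.52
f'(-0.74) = -0.42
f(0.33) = -0.16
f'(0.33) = 2.37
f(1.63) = 2.54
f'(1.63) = 0.87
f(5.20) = -39.01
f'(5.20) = -30.90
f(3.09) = -1.28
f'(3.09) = -7.23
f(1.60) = 2.51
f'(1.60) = 0.97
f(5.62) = -53.32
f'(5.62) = -37.30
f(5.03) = -33.97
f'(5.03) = -28.47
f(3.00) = -0.66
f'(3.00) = -6.53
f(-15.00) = 1979.88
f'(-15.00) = -385.25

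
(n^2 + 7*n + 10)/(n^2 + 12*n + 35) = (n + 2)/(n + 7)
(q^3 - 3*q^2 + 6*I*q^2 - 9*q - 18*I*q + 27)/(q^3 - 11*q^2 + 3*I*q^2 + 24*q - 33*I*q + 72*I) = (q + 3*I)/(q - 8)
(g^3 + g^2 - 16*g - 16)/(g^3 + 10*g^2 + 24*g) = (g^2 - 3*g - 4)/(g*(g + 6))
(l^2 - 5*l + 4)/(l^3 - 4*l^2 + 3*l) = (l - 4)/(l*(l - 3))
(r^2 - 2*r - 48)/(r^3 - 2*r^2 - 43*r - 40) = (r + 6)/(r^2 + 6*r + 5)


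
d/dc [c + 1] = 1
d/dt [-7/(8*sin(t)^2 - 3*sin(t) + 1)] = 7*(16*sin(t) - 3)*cos(t)/(8*sin(t)^2 - 3*sin(t) + 1)^2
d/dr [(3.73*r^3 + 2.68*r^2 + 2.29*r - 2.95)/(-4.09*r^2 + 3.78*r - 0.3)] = (-15.2557*r^4 + 28.1988*r^3 + 16.1395*r^2 - 25.739*r + 10.464)/(16.7281*r^4 - 30.9204*r^3 + 16.7424*r^2 - 2.268*r + 0.09)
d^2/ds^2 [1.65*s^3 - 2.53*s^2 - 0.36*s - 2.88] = 9.9*s - 5.06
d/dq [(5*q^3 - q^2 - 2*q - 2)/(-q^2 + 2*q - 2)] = (-5*q^4 + 20*q^3 - 34*q^2 + 8)/(q^4 - 4*q^3 + 8*q^2 - 8*q + 4)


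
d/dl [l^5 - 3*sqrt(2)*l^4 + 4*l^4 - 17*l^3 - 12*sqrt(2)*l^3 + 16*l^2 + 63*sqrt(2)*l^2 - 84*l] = 5*l^4 - 12*sqrt(2)*l^3 + 16*l^3 - 51*l^2 - 36*sqrt(2)*l^2 + 32*l + 126*sqrt(2)*l - 84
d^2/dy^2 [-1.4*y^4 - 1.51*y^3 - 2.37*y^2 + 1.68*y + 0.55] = -16.8*y^2 - 9.06*y - 4.74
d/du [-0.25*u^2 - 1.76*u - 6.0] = -0.5*u - 1.76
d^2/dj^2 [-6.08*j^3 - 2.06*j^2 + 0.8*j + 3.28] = -36.48*j - 4.12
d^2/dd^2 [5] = 0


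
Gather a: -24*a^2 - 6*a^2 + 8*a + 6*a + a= -30*a^2 + 15*a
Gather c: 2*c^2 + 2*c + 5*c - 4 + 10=2*c^2 + 7*c + 6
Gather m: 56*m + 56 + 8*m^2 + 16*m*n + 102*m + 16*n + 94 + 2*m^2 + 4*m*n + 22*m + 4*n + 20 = 10*m^2 + m*(20*n + 180) + 20*n + 170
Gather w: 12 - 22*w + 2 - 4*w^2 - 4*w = -4*w^2 - 26*w + 14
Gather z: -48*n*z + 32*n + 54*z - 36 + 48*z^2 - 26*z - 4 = 32*n + 48*z^2 + z*(28 - 48*n) - 40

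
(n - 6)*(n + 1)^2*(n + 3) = n^4 - n^3 - 23*n^2 - 39*n - 18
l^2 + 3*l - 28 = (l - 4)*(l + 7)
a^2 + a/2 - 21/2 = (a - 3)*(a + 7/2)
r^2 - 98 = (r - 7*sqrt(2))*(r + 7*sqrt(2))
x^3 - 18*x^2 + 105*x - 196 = (x - 7)^2*(x - 4)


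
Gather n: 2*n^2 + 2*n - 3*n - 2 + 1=2*n^2 - n - 1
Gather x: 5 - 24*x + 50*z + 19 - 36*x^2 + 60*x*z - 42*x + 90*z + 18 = -36*x^2 + x*(60*z - 66) + 140*z + 42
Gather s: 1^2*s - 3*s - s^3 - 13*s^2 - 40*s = -s^3 - 13*s^2 - 42*s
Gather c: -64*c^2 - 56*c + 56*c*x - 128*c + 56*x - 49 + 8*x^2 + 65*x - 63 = -64*c^2 + c*(56*x - 184) + 8*x^2 + 121*x - 112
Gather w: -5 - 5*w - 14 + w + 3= -4*w - 16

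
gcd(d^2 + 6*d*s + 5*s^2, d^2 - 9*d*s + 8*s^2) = 1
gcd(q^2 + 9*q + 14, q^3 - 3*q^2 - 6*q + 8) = q + 2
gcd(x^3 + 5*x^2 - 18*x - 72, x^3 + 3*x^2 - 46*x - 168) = x + 6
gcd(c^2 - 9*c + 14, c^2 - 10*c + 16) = c - 2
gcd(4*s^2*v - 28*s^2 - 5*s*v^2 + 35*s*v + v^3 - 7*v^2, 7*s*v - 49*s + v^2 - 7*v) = v - 7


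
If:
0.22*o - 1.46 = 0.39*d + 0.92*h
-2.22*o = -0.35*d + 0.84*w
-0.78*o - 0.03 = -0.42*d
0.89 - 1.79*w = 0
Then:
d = -0.39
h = -1.48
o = -0.25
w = 0.50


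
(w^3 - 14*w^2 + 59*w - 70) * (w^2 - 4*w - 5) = w^5 - 18*w^4 + 110*w^3 - 236*w^2 - 15*w + 350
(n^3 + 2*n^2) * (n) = n^4 + 2*n^3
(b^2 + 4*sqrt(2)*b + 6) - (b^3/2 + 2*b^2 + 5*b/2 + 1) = -b^3/2 - b^2 - 5*b/2 + 4*sqrt(2)*b + 5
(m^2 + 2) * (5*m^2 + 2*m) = 5*m^4 + 2*m^3 + 10*m^2 + 4*m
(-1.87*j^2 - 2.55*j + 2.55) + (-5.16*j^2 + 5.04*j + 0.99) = -7.03*j^2 + 2.49*j + 3.54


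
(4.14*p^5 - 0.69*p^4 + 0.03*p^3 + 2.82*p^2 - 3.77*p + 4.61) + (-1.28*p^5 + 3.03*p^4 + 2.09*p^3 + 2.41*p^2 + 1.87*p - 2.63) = 2.86*p^5 + 2.34*p^4 + 2.12*p^3 + 5.23*p^2 - 1.9*p + 1.98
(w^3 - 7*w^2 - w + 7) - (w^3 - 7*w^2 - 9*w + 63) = 8*w - 56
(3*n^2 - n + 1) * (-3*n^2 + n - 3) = -9*n^4 + 6*n^3 - 13*n^2 + 4*n - 3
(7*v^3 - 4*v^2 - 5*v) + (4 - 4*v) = 7*v^3 - 4*v^2 - 9*v + 4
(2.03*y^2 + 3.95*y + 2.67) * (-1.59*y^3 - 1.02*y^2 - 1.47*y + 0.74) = -3.2277*y^5 - 8.3511*y^4 - 11.2584*y^3 - 7.0277*y^2 - 1.0019*y + 1.9758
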